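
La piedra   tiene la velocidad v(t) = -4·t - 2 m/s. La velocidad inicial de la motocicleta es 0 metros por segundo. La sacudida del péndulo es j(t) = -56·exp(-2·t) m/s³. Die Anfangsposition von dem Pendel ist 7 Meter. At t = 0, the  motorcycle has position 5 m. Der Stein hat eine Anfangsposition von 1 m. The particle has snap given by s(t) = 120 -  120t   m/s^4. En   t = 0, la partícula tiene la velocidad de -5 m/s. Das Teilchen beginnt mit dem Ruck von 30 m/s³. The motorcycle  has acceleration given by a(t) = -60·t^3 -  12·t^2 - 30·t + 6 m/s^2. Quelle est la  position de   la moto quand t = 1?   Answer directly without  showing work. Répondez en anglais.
The position at t = 1 is x = -1.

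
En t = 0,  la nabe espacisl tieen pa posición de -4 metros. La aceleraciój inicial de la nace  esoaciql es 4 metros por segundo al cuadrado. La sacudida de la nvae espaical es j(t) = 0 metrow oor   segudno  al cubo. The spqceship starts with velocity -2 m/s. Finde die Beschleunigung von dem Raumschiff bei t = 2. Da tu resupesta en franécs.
Nous devons trouver l'intégrale de notre équation du jerk j(t) = 0 1 fois. En prenant ∫j(t)dt et en appliquant a(0) = 4, nous trouvons a(t) = 4. Nous avons l'accélération a(t) = 4. En substituant t = 2: a(2) = 4.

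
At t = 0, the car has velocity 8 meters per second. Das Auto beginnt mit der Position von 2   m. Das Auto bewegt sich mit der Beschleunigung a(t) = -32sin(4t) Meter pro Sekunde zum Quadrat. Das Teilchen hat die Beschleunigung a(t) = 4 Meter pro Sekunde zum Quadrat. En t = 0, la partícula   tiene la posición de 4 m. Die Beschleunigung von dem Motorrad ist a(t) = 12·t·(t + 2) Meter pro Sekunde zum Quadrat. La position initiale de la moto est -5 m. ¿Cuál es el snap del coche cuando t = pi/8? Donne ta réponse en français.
En partant de l'accélération a(t) = -32·sin(4·t), nous prenons 2 dérivées. La dérivée de l'accélération donne le jerk: j(t) = -128·cos(4·t). La dérivée du jerk donne le snap: s(t) = 512·sin(4·t). En utilisant s(t) = 512·sin(4·t) et en substituant t = pi/8, nous trouvons s = 512.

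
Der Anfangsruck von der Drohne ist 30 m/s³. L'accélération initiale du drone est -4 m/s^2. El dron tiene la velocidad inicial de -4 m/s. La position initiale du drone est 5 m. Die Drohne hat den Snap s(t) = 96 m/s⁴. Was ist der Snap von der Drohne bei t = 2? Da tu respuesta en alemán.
Wir haben den Snap s(t) = 96. Durch Einsetzen von t = 2: s(2) = 96.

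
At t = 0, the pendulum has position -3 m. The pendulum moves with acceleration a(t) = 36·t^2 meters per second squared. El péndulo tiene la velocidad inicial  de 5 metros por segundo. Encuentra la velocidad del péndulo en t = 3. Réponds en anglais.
Starting from acceleration a(t) = 36·t^2, we take 1 integral. Taking ∫a(t)dt and applying v(0) = 5, we find v(t) = 12·t^3 + 5. We have velocity v(t) = 12·t^3 + 5. Substituting t = 3: v(3) = 329.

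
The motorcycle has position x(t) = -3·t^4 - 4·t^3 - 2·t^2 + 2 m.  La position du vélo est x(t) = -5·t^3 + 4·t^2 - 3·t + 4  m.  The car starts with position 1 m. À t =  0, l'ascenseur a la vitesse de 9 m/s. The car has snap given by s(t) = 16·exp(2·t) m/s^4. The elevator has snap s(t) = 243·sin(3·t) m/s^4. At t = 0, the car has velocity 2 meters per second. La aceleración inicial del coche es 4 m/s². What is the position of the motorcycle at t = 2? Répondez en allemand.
Wir haben die Position x(t) = -3·t^4 - 4·t^3 - 2·t^2 + 2. Durch Einsetzen von t = 2: x(2) = -86.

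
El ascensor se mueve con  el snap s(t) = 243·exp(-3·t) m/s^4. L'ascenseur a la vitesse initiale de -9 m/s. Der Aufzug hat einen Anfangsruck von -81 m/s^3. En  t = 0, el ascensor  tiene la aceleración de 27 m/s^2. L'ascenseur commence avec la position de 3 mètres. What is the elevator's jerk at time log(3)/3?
We must find the integral of our snap equation s(t) = 243·exp(-3·t) 1 time. Integrating snap and using the initial condition j(0) = -81, we get j(t) = -81·exp(-3·t). Using j(t) = -81·exp(-3·t) and substituting t = log(3)/3, we find j = -27.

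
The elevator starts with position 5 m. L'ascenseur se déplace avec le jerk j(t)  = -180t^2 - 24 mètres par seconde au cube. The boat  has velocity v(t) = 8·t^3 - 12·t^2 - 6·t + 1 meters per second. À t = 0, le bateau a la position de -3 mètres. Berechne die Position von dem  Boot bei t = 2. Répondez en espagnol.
Necesitamos integrar nuestra ecuación de la velocidad v(t) = 8·t^3 - 12·t^2 - 6·t + 1 1 vez. La integral de la velocidad es la posición. Usando x(0) = -3, obtenemos x(t) = 2·t^4 - 4·t^3 - 3·t^2 + t - 3. De la ecuación de la posición x(t) = 2·t^4 - 4·t^3 - 3·t^2 + t - 3, sustituimos t = 2 para obtener x = -13.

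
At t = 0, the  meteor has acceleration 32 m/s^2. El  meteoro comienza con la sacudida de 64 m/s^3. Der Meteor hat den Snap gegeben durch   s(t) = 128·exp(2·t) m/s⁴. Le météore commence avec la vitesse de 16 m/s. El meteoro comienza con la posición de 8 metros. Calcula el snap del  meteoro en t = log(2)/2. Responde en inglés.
We have snap s(t) = 128·exp(2·t). Substituting t = log(2)/2: s(log(2)/2) = 256.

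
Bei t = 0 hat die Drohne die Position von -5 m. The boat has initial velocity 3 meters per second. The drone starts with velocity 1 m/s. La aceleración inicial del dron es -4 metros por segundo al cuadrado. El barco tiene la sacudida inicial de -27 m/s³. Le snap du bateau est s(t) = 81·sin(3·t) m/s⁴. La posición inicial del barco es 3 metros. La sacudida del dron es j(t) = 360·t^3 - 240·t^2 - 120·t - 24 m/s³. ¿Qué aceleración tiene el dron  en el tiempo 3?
Necesitamos integrar nuestra ecuación de la sacudida j(t) = 360·t^3 - 240·t^2 - 120·t - 24 1 vez. La antiderivada de la sacudida, con a(0) = -4, da la aceleración: a(t) = 90·t^4 - 80·t^3 - 60·t^2 - 24·t - 4. Tenemos la aceleración a(t) = 90·t^4 - 80·t^3 - 60·t^2 - 24·t - 4. Sustituyendo t = 3: a(3) = 4514.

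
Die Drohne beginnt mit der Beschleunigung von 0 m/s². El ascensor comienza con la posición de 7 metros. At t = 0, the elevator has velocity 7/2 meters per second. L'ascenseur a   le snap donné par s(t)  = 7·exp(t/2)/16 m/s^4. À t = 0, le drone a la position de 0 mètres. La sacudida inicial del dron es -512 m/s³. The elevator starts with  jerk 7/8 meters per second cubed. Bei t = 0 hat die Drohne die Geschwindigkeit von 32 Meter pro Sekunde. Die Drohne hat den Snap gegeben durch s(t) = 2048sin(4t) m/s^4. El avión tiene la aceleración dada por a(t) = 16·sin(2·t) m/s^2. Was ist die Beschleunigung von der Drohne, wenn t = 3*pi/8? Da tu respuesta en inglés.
To find the answer, we compute 2 integrals of s(t) = 2048·sin(4·t). The antiderivative of snap, with j(0) = -512, gives jerk: j(t) = -512·cos(4·t). The integral of jerk, with a(0) = 0, gives acceleration: a(t) = -128·sin(4·t). From the given acceleration equation a(t) = -128·sin(4·t), we substitute t = 3*pi/8 to get a = 128.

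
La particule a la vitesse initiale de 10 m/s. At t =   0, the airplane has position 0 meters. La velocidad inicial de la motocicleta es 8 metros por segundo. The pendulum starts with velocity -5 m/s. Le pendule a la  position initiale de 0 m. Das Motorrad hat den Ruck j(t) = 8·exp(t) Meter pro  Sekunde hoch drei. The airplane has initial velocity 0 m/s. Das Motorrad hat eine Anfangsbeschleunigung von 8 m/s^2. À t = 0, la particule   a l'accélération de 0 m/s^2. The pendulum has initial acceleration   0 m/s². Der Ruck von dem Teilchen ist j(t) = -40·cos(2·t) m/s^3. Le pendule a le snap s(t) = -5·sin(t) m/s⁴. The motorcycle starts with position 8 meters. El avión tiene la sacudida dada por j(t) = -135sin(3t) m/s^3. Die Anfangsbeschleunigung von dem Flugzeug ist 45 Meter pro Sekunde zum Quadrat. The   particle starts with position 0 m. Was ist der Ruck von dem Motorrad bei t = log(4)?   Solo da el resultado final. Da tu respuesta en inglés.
The jerk at t = log(4) is j = 32.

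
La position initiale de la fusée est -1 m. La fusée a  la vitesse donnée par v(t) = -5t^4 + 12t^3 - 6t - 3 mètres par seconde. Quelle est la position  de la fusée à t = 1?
Pour résoudre ceci, nous devons prendre 1 primitive de notre équation de la vitesse v(t) = -5·t^4 + 12·t^3 - 6·t - 3. L'intégrale de la vitesse est la position. En utilisant x(0) = -1, nous obtenons x(t) = -t^5 + 3·t^4 - 3·t^2 - 3·t - 1. Nous avons la position x(t) = -t^5 + 3·t^4 - 3·t^2 - 3·t - 1. En substituant t = 1: x(1) = -5.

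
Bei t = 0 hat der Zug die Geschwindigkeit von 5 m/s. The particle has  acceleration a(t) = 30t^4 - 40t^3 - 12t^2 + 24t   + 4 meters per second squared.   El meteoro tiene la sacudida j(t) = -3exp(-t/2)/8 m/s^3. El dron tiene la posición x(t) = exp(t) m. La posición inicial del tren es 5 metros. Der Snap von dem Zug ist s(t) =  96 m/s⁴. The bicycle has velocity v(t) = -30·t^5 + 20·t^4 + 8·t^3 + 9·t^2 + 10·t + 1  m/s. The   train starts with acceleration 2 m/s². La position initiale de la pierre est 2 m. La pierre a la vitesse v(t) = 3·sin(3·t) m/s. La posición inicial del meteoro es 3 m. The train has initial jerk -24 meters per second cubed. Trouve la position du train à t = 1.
Pour résoudre ceci, nous devons prendre 4 primitives de notre équation du snap s(t) = 96. En intégrant le snap et en utilisant la condition initiale j(0) = -24, nous obtenons j(t) = 96·t - 24. La primitive du jerk, avec a(0) = 2, donne l'accélération: a(t) = 48·t^2 - 24·t + 2. L'intégrale de l'accélération, avec v(0) = 5, donne la vitesse: v(t) = 16·t^3 - 12·t^2 + 2·t + 5. En prenant ∫v(t)dt et en appliquant x(0) = 5, nous trouvons x(t) = 4·t^4 - 4·t^3 + t^2 + 5·t + 5. De l'équation de la position x(t) = 4·t^4 - 4·t^3 + t^2 + 5·t + 5, nous substituons t = 1 pour obtenir x = 11.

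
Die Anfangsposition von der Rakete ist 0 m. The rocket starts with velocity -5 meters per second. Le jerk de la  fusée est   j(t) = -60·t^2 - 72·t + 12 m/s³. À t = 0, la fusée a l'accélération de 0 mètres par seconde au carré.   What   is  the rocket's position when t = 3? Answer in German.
Ausgehend von dem Ruck j(t) = -60·t^2 - 72·t + 12, nehmen wir 3 Integrale. Die Stammfunktion von dem Ruck, mit a(0) = 0, ergibt die Beschleunigung: a(t) = 4·t·(-5·t^2 - 9·t + 3). Mit ∫a(t)dt und Anwendung von v(0) = -5, finden wir v(t) = -5·t^4 - 12·t^3 + 6·t^2 - 5. Durch Integration von der Geschwindigkeit und Verwendung der Anfangsbedingung x(0) = 0, erhalten wir x(t) = -t^5 - 3·t^4 + 2·t^3 - 5·t. Mit x(t) = -t^5 - 3·t^4 + 2·t^3 - 5·t und Einsetzen von t = 3, finden wir x = -447.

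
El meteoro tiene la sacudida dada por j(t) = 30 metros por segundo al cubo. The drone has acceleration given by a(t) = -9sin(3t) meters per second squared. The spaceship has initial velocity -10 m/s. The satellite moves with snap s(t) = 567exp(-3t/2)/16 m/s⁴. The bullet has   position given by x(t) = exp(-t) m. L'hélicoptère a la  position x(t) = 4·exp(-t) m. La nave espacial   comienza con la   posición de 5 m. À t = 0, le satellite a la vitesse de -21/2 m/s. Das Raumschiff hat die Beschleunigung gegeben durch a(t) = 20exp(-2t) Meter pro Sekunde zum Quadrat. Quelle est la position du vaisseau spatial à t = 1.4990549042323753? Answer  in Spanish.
Debemos encontrar la integral de nuestra ecuación de la aceleración a(t) = 20·exp(-2·t) 2 veces. Tomando ∫a(t)dt y aplicando v(0) = -10, encontramos v(t) = -10·exp(-2·t). La integral de la velocidad, con x(0) = 5, da la posición: x(t) = 5·exp(-2·t). De la ecuación de la posición x(t) = 5·exp(-2·t), sustituimos t = 1.4990549042323753 para obtener x = 0.249406322296698.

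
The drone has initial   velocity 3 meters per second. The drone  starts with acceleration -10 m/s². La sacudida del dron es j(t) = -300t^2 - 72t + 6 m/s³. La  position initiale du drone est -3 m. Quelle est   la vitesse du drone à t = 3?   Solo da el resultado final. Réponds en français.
À t = 3, v = -2349.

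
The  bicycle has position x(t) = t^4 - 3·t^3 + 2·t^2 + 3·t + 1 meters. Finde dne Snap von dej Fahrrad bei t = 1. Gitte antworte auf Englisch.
Starting from position x(t) = t^4 - 3·t^3 + 2·t^2 + 3·t + 1, we take 4 derivatives. Taking d/dt of x(t), we find v(t) = 4·t^3 - 9·t^2 + 4·t + 3. Differentiating velocity, we get acceleration: a(t) = 12·t^2 - 18·t + 4. Differentiating acceleration, we get jerk: j(t) = 24·t - 18. Taking d/dt of j(t), we find s(t) = 24. We have snap s(t) = 24. Substituting t = 1: s(1) = 24.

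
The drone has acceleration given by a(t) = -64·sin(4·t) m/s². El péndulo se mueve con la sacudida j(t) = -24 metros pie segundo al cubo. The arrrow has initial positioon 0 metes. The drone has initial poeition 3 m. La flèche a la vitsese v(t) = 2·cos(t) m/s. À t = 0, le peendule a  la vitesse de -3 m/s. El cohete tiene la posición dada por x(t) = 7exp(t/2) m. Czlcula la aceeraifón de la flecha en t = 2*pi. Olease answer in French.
En partant de la vitesse v(t) = 2·cos(t), nous prenons 1 dérivée. En dérivant la vitesse, nous obtenons l'accélération: a(t) = -2·sin(t). En utilisant a(t) = -2·sin(t) et en substituant t = 2*pi, nous trouvons a = 0.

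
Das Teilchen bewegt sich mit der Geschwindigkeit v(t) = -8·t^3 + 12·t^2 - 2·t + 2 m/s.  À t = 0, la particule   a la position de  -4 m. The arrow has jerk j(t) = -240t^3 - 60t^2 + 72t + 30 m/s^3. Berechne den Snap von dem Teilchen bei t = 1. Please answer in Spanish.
Para resolver esto, necesitamos tomar 3 derivadas de nuestra ecuación de la velocidad v(t) = -8·t^3 + 12·t^2 - 2·t + 2. La derivada de la velocidad da la aceleración: a(t) = -24·t^2 + 24·t - 2. Derivando la aceleración, obtenemos la sacudida: j(t) = 24 - 48·t. Tomando d/dt de j(t), encontramos s(t) = -48. De la ecuación del snap s(t) = -48, sustituimos t = 1 para obtener s = -48.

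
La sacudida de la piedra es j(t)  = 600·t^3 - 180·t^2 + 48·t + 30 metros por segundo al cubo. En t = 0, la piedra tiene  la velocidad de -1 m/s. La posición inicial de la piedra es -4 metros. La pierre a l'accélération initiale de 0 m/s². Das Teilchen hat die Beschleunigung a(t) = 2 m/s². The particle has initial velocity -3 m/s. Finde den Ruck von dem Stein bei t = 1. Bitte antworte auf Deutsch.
Aus der Gleichung für den Ruck j(t) = 600·t^3 - 180·t^2 + 48·t + 30, setzen wir t = 1 ein und erhalten j = 498.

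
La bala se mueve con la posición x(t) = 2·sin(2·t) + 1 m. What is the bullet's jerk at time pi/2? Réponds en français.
Nous devons dériver notre équation de la position x(t) = 2·sin(2·t) + 1 3 fois. La dérivée de la position donne la vitesse: v(t) = 4·cos(2·t). La dérivée de la vitesse donne l'accélération: a(t) = -8·sin(2·t). En dérivant l'accélération, nous obtenons le jerk: j(t) = -16·cos(2·t). Nous avons le jerk j(t) = -16·cos(2·t). En substituant t = pi/2: j(pi/2) = 16.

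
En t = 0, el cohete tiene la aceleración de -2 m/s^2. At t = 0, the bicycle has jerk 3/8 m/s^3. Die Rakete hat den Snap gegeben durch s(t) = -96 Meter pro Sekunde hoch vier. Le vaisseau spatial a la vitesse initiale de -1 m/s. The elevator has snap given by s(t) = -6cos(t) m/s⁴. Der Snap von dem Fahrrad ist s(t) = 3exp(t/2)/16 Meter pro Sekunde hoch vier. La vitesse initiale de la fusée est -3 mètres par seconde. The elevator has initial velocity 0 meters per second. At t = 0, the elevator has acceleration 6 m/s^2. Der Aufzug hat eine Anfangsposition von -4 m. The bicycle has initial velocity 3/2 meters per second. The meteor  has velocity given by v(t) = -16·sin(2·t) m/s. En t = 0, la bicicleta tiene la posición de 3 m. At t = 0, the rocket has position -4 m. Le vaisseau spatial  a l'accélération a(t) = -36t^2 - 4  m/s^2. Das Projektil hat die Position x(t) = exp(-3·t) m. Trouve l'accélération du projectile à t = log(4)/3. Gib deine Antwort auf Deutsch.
Wir müssen unsere Gleichung für die Position x(t) = exp(-3·t) 2-mal ableiten. Mit d/dt von x(t) finden wir v(t) = -3·exp(-3·t). Mit d/dt von v(t) finden wir a(t) = 9·exp(-3·t). Wir haben die Beschleunigung a(t) = 9·exp(-3·t). Durch Einsetzen von t = log(4)/3: a(log(4)/3) = 9/4.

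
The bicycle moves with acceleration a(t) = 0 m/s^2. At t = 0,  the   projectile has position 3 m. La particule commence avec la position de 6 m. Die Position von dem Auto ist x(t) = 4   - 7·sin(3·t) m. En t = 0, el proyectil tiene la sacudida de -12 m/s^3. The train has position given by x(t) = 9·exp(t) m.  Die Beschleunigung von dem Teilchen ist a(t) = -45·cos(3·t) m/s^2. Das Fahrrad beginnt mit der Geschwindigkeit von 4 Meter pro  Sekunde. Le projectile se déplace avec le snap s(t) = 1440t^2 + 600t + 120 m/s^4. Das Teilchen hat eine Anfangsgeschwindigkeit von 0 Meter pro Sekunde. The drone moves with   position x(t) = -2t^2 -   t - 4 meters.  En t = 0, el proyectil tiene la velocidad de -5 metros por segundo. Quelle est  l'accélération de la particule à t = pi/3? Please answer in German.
Aus der Gleichung für die Beschleunigung a(t) = -45·cos(3·t), setzen wir t = pi/3 ein und erhalten a = 45.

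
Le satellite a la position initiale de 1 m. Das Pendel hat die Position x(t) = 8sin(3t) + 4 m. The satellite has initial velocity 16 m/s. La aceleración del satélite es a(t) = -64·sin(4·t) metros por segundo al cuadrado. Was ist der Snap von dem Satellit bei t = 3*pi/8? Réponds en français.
En partant de l'accélération a(t) = -64·sin(4·t), nous prenons 2 dérivées. La dérivée de l'accélération donne le jerk: j(t) = -256·cos(4·t). En dérivant le jerk, nous obtenons le snap: s(t) = 1024·sin(4·t). En utilisant s(t) = 1024·sin(4·t) et en substituant t = 3*pi/8, nous trouvons s = -1024.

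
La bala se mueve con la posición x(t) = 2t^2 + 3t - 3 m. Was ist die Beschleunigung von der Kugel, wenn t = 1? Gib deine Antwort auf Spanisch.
Para resolver esto, necesitamos tomar 2 derivadas de nuestra ecuación de la posición x(t) = 2·t^2 + 3·t - 3. Tomando d/dt de x(t), encontramos v(t) = 4·t + 3. Tomando d/dt de v(t), encontramos a(t) = 4. Usando a(t) = 4 y sustituyendo t = 1, encontramos a = 4.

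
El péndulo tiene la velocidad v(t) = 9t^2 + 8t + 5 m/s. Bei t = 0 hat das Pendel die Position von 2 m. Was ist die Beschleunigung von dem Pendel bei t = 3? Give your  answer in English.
Starting from velocity v(t) = 9·t^2 + 8·t + 5, we take 1 derivative. The derivative of velocity gives acceleration: a(t) = 18·t + 8. We have acceleration a(t) = 18·t + 8. Substituting t = 3: a(3) = 62.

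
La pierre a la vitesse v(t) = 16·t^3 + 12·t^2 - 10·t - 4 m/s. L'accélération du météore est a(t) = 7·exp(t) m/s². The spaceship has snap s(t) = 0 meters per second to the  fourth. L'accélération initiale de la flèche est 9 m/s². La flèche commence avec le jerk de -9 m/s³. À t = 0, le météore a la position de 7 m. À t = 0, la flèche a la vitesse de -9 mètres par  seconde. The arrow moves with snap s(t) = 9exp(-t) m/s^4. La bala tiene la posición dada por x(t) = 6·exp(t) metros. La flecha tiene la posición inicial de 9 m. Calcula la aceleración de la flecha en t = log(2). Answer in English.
We must find the integral of our snap equation s(t) = 9·exp(-t) 2 times. The integral of snap is jerk. Using j(0) = -9, we get j(t) = -9·exp(-t). Integrating jerk and using the initial condition a(0) = 9, we get a(t) = 9·exp(-t). From the given acceleration equation a(t) = 9·exp(-t), we substitute t = log(2) to get a = 9/2.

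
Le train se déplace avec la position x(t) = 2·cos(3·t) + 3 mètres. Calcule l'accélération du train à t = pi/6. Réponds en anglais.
To solve this, we need to take 2 derivatives of our position equation x(t) = 2·cos(3·t) + 3. The derivative of position gives velocity: v(t) = -6·sin(3·t). The derivative of velocity gives acceleration: a(t) = -18·cos(3·t). We have acceleration a(t) = -18·cos(3·t). Substituting t = pi/6: a(pi/6) = 0.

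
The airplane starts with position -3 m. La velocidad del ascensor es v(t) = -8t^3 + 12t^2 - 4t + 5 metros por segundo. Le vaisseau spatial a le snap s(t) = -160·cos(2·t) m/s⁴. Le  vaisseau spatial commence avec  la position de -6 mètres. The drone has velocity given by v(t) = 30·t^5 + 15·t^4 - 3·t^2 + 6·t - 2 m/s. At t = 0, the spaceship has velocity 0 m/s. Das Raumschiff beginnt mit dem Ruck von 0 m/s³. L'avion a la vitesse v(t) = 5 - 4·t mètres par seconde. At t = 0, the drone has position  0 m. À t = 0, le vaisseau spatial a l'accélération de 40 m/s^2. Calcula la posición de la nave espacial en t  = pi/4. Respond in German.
Wir müssen das Integral unserer Gleichung für den Snap s(t) = -160·cos(2·t) 4-mal finden. Das Integral von dem Snap, mit j(0) = 0, ergibt den Ruck: j(t) = -80·sin(2·t). Durch Integration von dem Ruck und Verwendung der Anfangsbedingung a(0) = 40, erhalten wir a(t) = 40·cos(2·t). Die Stammfunktion von der Beschleunigung ist die Geschwindigkeit. Mit v(0) = 0 erhalten wir v(t) = 20·sin(2·t). Durch Integration von der Geschwindigkeit und Verwendung der Anfangsbedingung x(0) = -6, erhalten wir x(t) = 4 - 10·cos(2·t). Aus der Gleichung für die Position x(t) = 4 - 10·cos(2·t), setzen wir t = pi/4 ein und erhalten x = 4.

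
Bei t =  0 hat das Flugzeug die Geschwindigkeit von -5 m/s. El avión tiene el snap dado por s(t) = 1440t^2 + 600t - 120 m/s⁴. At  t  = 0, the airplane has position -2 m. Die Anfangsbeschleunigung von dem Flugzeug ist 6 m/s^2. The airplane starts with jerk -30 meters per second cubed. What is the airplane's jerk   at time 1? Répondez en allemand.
Ausgehend von dem Snap s(t) = 1440·t^2 + 600·t - 120, nehmen wir 1 Stammfunktion. Mit ∫s(t)dt und Anwendung von j(0) = -30, finden wir j(t) = 480·t^3 + 300·t^2 - 120·t - 30. Mit j(t) = 480·t^3 + 300·t^2 - 120·t - 30 und Einsetzen von t = 1, finden wir j = 630.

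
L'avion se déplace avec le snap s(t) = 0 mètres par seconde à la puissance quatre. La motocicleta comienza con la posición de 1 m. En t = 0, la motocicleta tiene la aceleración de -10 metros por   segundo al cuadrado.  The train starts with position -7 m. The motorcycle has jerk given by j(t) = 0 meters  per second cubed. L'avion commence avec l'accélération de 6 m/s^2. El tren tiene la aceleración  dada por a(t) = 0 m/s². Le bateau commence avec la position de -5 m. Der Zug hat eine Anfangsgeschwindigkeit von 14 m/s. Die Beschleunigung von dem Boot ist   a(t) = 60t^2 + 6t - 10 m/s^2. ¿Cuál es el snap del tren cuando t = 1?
Para resolver esto, necesitamos tomar 2 derivadas de nuestra ecuación de la aceleración a(t) = 0. Tomando d/dt de a(t), encontramos j(t) = 0. Tomando d/dt de j(t), encontramos s(t) = 0. Usando s(t) = 0 y sustituyendo t = 1, encontramos s = 0.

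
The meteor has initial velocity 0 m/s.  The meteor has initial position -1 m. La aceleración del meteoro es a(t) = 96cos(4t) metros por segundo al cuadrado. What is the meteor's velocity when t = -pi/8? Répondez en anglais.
We must find the antiderivative of our acceleration equation a(t) = 96·cos(4·t) 1 time. Taking ∫a(t)dt and applying v(0) = 0, we find v(t) = 24·sin(4·t). Using v(t) = 24·sin(4·t) and substituting t = -pi/8, we find v = -24.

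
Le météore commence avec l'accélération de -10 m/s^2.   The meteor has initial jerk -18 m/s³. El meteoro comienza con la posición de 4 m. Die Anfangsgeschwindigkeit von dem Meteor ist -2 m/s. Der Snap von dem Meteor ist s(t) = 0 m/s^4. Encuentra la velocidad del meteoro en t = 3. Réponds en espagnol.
Necesitamos integrar nuestra ecuación del snap s(t) = 0 3 veces. La antiderivada del snap, con j(0) = -18, da la sacudida: j(t) = -18. Integrando la sacudida y usando la condición inicial a(0) = -10, obtenemos a(t) = -18·t - 10. La integral de la aceleración es la velocidad. Usando v(0) = -2, obtenemos v(t) = -9·t^2 - 10·t - 2. Usando v(t) = -9·t^2 - 10·t - 2 y sustituyendo t = 3, encontramos v = -113.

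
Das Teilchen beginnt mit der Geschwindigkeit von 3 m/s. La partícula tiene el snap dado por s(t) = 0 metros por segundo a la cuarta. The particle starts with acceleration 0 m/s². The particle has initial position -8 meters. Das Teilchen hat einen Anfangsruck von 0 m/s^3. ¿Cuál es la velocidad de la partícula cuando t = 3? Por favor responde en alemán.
Wir müssen unsere Gleichung für den Snap s(t) = 0 3-mal integrieren. Die Stammfunktion von dem Snap, mit j(0) = 0, ergibt den Ruck: j(t) = 0. Die Stammfunktion von dem Ruck ist die Beschleunigung. Mit a(0) = 0 erhalten wir a(t) = 0. Mit ∫a(t)dt und Anwendung von v(0) = 3, finden wir v(t) = 3. Mit v(t) = 3 und Einsetzen von t = 3, finden wir v = 3.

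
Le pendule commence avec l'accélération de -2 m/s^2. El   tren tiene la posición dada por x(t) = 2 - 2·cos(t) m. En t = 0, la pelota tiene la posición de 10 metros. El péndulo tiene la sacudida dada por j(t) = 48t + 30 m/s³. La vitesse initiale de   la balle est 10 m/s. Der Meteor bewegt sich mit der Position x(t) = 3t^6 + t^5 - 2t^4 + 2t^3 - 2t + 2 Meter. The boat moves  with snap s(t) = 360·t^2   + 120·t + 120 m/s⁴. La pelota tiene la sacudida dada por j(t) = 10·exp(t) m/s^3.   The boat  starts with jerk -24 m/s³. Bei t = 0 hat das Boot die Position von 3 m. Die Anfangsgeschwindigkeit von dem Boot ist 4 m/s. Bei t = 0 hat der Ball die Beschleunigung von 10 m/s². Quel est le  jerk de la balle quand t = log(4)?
Nous avons le jerk j(t) = 10·exp(t). En substituant t = log(4): j(log(4)) = 40.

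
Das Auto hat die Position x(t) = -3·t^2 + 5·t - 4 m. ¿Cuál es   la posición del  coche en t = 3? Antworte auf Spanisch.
De la ecuación de la posición x(t) = -3·t^2 + 5·t - 4, sustituimos t = 3 para obtener x = -16.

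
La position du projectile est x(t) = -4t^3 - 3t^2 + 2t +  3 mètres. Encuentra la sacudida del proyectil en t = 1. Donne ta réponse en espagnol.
Partiendo de la posición x(t) = -4·t^3 - 3·t^2 + 2·t + 3, tomamos 3 derivadas. La derivada de la posición da la velocidad: v(t) = -12·t^2 - 6·t + 2. Derivando la velocidad, obtenemos la aceleración: a(t) = -24·t - 6. Derivando la aceleración, obtenemos la sacudida: j(t) = -24. Tenemos la sacudida j(t) = -24. Sustituyendo t = 1: j(1) = -24.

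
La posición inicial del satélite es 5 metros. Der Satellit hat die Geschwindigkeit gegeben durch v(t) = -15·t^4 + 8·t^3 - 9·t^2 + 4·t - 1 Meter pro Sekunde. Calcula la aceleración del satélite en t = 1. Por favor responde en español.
Para resolver esto, necesitamos tomar 1 derivada de nuestra ecuación de la velocidad v(t) = -15·t^4 + 8·t^3 - 9·t^2 + 4·t - 1. Derivando la velocidad, obtenemos la aceleración: a(t) = -60·t^3 + 24·t^2 - 18·t + 4. De la ecuación de la aceleración a(t) = -60·t^3 + 24·t^2 - 18·t + 4, sustituimos t = 1 para obtener a = -50.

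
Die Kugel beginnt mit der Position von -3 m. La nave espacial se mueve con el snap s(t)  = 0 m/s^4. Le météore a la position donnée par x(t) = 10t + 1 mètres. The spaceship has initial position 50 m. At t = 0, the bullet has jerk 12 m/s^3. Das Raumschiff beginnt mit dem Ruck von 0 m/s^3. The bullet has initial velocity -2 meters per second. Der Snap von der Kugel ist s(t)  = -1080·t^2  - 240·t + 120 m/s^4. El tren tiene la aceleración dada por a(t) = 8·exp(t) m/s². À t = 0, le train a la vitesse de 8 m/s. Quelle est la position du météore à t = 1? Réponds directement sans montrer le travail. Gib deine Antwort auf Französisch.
La réponse est 11.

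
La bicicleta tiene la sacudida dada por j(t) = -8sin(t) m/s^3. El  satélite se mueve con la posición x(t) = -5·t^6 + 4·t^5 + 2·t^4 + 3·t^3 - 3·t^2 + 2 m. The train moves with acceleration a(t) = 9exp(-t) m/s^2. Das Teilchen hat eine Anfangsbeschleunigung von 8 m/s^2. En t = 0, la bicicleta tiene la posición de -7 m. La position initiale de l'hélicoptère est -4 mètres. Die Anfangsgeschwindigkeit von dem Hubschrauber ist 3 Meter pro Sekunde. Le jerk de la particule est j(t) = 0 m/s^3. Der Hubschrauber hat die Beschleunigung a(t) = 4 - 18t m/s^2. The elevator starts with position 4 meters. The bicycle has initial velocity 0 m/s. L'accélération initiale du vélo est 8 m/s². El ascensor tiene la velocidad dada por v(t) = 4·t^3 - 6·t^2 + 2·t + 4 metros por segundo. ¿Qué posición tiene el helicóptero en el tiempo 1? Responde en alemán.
Wir müssen unsere Gleichung für die Beschleunigung a(t) = 4 - 18·t 2-mal integrieren. Mit ∫a(t)dt und Anwendung von v(0) = 3, finden wir v(t) = -9·t^2 + 4·t + 3. Die Stammfunktion von der Geschwindigkeit ist die Position. Mit x(0) = -4 erhalten wir x(t) = -3·t^3 + 2·t^2 + 3·t - 4. Wir haben die Position x(t) = -3·t^3 + 2·t^2 + 3·t - 4. Durch Einsetzen von t = 1: x(1) = -2.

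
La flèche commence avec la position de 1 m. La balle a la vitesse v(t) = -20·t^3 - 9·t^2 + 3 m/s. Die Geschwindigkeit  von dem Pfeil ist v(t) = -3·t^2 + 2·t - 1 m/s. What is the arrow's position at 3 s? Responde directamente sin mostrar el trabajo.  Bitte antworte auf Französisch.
x(3) = -20.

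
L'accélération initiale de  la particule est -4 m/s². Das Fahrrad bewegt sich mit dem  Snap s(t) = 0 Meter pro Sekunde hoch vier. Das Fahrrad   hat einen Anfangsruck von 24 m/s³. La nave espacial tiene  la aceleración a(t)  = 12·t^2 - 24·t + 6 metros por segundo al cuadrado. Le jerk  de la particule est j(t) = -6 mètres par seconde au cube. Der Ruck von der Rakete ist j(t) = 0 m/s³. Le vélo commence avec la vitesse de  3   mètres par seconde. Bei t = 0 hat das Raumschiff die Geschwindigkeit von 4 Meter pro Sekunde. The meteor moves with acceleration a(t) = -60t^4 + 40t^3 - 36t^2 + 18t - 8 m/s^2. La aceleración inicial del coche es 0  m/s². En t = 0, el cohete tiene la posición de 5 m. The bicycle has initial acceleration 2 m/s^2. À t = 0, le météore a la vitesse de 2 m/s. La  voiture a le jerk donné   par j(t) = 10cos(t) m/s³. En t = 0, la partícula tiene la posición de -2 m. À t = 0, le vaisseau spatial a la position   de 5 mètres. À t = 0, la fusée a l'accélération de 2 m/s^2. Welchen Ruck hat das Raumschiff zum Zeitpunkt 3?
Wir müssen unsere Gleichung für die Beschleunigung a(t) = 12·t^2 - 24·t + 6 1-mal ableiten. Mit d/dt von a(t) finden wir j(t) = 24·t - 24. Mit j(t) = 24·t - 24 und Einsetzen von t = 3, finden wir j = 48.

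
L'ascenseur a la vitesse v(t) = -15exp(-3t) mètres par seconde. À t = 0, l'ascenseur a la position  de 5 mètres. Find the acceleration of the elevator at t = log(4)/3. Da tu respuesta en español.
Para resolver esto, necesitamos tomar 1 derivada de nuestra ecuación de la velocidad v(t) = -15·exp(-3·t). Tomando d/dt de v(t), encontramos a(t) = 45·exp(-3·t). De la ecuación de la aceleración a(t) = 45·exp(-3·t), sustituimos t = log(4)/3 para obtener a = 45/4.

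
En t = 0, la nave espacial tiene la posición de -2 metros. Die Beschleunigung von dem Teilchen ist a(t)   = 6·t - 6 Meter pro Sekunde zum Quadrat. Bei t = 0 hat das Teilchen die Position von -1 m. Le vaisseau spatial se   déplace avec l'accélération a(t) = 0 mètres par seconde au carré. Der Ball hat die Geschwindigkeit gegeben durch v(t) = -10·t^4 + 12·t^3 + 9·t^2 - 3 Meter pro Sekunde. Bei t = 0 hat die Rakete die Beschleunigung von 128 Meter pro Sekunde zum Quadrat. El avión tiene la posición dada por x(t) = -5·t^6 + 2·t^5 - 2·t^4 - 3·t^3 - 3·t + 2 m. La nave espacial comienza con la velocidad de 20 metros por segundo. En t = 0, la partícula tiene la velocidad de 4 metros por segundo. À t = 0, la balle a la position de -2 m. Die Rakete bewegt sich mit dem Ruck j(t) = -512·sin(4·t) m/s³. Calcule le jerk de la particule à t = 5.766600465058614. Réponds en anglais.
We must differentiate our acceleration equation a(t) = 6·t - 6 1 time. The derivative of acceleration gives jerk: j(t) = 6. We have jerk j(t) = 6. Substituting t = 5.766600465058614: j(5.766600465058614) = 6.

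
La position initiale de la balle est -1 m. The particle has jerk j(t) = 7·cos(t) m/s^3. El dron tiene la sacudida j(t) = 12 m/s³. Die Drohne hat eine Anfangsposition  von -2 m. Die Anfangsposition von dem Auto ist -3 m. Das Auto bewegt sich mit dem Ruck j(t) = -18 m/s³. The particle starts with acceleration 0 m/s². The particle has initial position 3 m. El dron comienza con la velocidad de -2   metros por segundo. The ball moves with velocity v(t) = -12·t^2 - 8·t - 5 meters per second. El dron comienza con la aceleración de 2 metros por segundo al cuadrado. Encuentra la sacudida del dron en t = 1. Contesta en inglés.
Using j(t) = 12 and substituting t = 1, we find j = 12.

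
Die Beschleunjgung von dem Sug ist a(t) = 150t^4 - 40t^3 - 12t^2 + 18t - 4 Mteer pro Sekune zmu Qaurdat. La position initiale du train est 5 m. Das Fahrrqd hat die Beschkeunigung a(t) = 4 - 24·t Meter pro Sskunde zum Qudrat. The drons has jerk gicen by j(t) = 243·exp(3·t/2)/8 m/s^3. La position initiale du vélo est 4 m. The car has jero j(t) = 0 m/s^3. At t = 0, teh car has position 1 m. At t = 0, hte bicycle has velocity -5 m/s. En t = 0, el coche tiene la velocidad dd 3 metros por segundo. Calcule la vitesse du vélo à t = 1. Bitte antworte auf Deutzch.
Wir müssen unsere Gleichung für die Beschleunigung a(t) = 4 - 24·t 1-mal integrieren. Mit ∫a(t)dt und Anwendung von v(0) = -5, finden wir v(t) = -12·t^2 + 4·t - 5. Mit v(t) = -12·t^2 + 4·t - 5 und Einsetzen von t = 1, finden wir v = -13.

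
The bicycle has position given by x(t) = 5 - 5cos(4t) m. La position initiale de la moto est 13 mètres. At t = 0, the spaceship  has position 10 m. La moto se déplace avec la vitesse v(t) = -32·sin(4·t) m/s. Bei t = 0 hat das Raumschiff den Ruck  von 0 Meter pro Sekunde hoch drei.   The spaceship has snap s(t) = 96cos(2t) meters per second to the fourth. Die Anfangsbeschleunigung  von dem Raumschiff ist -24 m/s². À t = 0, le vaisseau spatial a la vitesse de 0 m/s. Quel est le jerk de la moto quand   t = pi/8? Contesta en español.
Para resolver esto, necesitamos tomar 2 derivadas de nuestra ecuación de la velocidad v(t) = -32·sin(4·t). Derivando la velocidad, obtenemos la aceleración: a(t) = -128·cos(4·t). Tomando d/dt de a(t), encontramos j(t) = 512·sin(4·t). Usando j(t) = 512·sin(4·t) y sustituyendo t = pi/8, encontramos j = 512.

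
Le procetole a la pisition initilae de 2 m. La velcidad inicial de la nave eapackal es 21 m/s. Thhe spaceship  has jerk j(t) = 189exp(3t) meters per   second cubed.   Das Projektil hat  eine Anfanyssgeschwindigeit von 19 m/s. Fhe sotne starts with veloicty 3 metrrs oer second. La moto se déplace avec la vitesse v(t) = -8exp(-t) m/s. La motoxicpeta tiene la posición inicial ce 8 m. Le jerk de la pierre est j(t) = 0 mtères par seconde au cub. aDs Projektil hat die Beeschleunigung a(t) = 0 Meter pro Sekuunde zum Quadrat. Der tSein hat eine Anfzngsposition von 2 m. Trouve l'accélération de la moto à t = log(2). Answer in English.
Starting from velocity v(t) = -8·exp(-t), we take 1 derivative. The derivative of velocity gives acceleration: a(t) = 8·exp(-t). From the given acceleration equation a(t) = 8·exp(-t), we substitute t = log(2) to get a = 4.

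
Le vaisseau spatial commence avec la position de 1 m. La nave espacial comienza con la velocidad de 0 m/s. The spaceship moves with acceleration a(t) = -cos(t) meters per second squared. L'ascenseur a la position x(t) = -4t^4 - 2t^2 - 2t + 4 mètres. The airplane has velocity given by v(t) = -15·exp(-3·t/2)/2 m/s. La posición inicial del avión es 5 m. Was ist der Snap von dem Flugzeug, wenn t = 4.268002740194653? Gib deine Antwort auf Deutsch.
Um dies zu lösen, müssen wir 3 Ableitungen unserer Gleichung für die Geschwindigkeit v(t) = -15·exp(-3·t/2)/2 nehmen. Die Ableitung von der Geschwindigkeit ergibt die Beschleunigung: a(t) = 45·exp(-3·t/2)/4. Die Ableitung von der Beschleunigung ergibt den Ruck: j(t) = -135·exp(-3·t/2)/8. Mit d/dt von j(t) finden wir s(t) = 405·exp(-3·t/2)/16. Mit s(t) = 405·exp(-3·t/2)/16 und Einsetzen von t = 4.268002740194653, finden wir s = 0.0419739636749474.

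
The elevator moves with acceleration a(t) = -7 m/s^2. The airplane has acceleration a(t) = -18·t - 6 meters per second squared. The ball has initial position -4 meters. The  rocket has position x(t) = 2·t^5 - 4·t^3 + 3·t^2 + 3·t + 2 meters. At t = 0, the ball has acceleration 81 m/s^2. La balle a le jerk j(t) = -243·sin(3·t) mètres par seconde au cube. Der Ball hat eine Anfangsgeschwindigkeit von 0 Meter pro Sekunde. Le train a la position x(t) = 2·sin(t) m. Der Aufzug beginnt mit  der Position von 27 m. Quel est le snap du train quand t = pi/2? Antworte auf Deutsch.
Wir müssen unsere Gleichung für die Position x(t) = 2·sin(t) 4-mal ableiten. Durch Ableiten von der Position erhalten wir die Geschwindigkeit: v(t) = 2·cos(t). Durch Ableiten von der Geschwindigkeit erhalten wir die Beschleunigung: a(t) = -2·sin(t). Die Ableitung von der Beschleunigung ergibt den Ruck: j(t) = -2·cos(t). Durch Ableiten von dem Ruck erhalten wir den Snap: s(t) = 2·sin(t). Wir haben den Snap s(t) = 2·sin(t). Durch Einsetzen von t = pi/2: s(pi/2) = 2.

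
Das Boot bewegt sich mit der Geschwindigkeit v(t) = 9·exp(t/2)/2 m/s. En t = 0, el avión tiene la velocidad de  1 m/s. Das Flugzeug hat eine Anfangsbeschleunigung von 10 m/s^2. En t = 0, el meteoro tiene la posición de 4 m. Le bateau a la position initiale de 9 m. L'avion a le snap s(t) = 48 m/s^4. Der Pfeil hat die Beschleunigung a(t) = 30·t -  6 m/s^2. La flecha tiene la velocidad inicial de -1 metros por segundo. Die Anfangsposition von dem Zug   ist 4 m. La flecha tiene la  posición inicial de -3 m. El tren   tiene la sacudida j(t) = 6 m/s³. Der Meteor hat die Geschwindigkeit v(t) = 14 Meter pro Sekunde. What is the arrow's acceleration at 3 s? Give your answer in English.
From the given acceleration equation a(t) = 30·t - 6, we substitute t = 3 to get a = 84.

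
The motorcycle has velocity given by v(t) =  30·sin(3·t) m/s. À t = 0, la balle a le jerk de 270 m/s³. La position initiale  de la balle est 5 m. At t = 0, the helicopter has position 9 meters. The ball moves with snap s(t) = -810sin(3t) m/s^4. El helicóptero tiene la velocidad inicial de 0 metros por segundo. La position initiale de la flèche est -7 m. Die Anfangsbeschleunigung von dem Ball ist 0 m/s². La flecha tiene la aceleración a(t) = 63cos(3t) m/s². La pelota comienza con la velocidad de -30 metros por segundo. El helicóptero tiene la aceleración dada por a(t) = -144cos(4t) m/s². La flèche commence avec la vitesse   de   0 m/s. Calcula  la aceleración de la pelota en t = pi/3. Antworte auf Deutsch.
Ausgehend von dem Snap s(t) = -810·sin(3·t), nehmen wir 2 Integrale. Die Stammfunktion von dem Snap, mit j(0) = 270, ergibt den Ruck: j(t) = 270·cos(3·t). Das Integral von dem Ruck ist die Beschleunigung. Mit a(0) = 0 erhalten wir a(t) = 90·sin(3·t). Mit a(t) = 90·sin(3·t) und Einsetzen von t = pi/3, finden wir a = 0.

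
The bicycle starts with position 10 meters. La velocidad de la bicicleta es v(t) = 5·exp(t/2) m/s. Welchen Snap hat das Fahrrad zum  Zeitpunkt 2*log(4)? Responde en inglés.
To solve this, we need to take 3 derivatives of our velocity equation v(t) = 5·exp(t/2). The derivative of velocity gives acceleration: a(t) = 5·exp(t/2)/2. Differentiating acceleration, we get jerk: j(t) = 5·exp(t/2)/4. The derivative of jerk gives snap: s(t) = 5·exp(t/2)/8. We have snap s(t) = 5·exp(t/2)/8. Substituting t = 2*log(4): s(2*log(4)) = 5/2.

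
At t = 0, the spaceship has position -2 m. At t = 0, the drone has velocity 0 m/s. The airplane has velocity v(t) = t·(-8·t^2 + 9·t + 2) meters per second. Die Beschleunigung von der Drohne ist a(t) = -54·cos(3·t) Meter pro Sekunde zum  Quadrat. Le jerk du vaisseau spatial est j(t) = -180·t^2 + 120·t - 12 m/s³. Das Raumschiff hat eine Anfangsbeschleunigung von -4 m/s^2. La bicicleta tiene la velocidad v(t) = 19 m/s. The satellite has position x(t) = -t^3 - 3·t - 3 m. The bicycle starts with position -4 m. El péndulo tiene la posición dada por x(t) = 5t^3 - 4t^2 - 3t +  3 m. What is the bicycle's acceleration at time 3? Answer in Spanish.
Partiendo de la velocidad v(t) = 19, tomamos 1 derivada. La derivada de la velocidad da la aceleración: a(t) = 0. De la ecuación de la aceleración a(t) = 0, sustituimos t = 3 para obtener a = 0.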